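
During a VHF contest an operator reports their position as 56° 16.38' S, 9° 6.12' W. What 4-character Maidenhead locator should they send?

Add 180° to longitude and 90° to latitude: 170.90, 33.73.
Field (20°×10°, letters A–R): 170.90/20 → 8 → I, 33.73/10 → 3 → D; chars ID.
Square (2°×1°, digits 0–9): 10.90/2 → 5, 3.73/1 → 3; chars 53.

ID53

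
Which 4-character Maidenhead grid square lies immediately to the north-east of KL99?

Longitude square 9; +1 → 10, wraps to 0, carry into field.
Longitude field K = 10; +1 → 11 = L.
Latitude square 9; +1 → 10, wraps to 0, carry into field.
Latitude field L = 11; +1 → 12 = M.

LM00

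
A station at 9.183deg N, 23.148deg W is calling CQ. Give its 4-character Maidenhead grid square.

HJ89

Offset from 180°W / 90°S: lon 156.85°, lat 99.18°.
Field: 156.85/20 → 7 → H, 99.18/10 → 9 → J; chars HJ.
Square: 16.85/2 → 8, 9.18/1 → 9; chars 89.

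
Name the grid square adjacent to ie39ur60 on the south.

IE39uq69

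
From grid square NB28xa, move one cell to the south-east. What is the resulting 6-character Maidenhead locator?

NB37ax

Longitude subsquare x = 23; +1 → 24, wraps to 0 = a, carry into square.
Longitude square 2; +1 → 3.
Latitude subsquare a = 0; −1 → -1, wraps to 23 = x, carry into square.
Latitude square 8; −1 → 7.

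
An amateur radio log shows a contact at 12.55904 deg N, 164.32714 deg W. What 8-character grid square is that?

AK72un04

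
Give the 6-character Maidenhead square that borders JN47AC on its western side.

Longitude subsquare a = 0; −1 → -1, wraps to 23 = x, carry into square.
Longitude square 4; −1 → 3.
The latitude characters are unchanged.

JN37xc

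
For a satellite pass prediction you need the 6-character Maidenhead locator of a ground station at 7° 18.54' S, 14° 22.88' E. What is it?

Add 180° to longitude and 90° to latitude: 194.3813, 82.6910.
Field: 194.3813/20 → 9 → J, 82.6910/10 → 8 → I; chars JI.
Square: 14.3813/2 → 7, 2.6910/1 → 2; chars 72.
Subsquare: 0.3813/0.0833333 → 4 → e, 0.6910/0.0416667 → 16 → q; chars eq.

JI72eq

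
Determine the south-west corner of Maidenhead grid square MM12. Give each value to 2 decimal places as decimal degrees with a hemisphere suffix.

32.00° N, 62.00° E

Field M=12, M=12: +12·20° lon, +12·10° lat → SW at lon 60°, lat 30°.
Square 1, 2: +1·2° lon, +2·1° lat → SW at lon 62°, lat 32°.
latitude 32.00° N, longitude 62.00° E.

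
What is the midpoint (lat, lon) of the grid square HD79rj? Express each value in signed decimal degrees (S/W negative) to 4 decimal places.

Field H=7, D=3: +7·20° lon, +3·10° lat → SW at lon -40°, lat -60°.
Square 7, 9: +7·2° lon, +9·1° lat → SW at lon -26°, lat -51°.
Subsquare r=17, j=9: +17·0.0833333° lon, +9·0.0416667° lat → SW at lon -24.5833°, lat -50.625°.
Cell spans 0.0833333° lon × 0.0416667° lat. Centre is SW corner plus half of each.
latitude -50.6042, longitude -24.5417.

-50.6042, -24.5417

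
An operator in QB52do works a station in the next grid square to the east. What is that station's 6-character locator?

Longitude subsquare d = 3; +1 → 4 = e.
The latitude characters are unchanged.

QB52eo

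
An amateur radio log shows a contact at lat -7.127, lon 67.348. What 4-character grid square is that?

Shift to the Maidenhead origin (180°W, 90°S): lon 247.35, lat 82.87.
Field (20°×10°, letters A–R): 247.35/20 → 12 → M, 82.87/10 → 8 → I; chars MI.
Square (2°×1°, digits 0–9): 7.35/2 → 3, 2.87/1 → 2; chars 32.

MI32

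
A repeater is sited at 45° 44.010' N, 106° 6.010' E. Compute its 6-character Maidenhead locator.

ON35br

Add 180° to longitude and 90° to latitude: 286.1002, 135.7335.
Field: lon ⌊286.1002/20⌋ = 14 → O; lat ⌊135.7335/10⌋ = 13 → N.
Square: lon ⌊6.1002/2⌋ = 3; lat ⌊5.7335/1⌋ = 5.
Subsquare: lon ⌊0.1002/0.0833333⌋ = 1 → b; lat ⌊0.7335/0.0416667⌋ = 17 → r.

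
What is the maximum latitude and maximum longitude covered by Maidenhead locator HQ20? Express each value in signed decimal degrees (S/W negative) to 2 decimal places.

Field H=7, Q=16: +7·20° lon, +16·10° lat → SW at lon -40°, lat 70°.
Square 2, 0: +2·2° lon, +0·1° lat → SW at lon -36°, lat 70°.
Cell spans 2° lon × 1° lat. NE corner is SW corner plus one full cell.
latitude 71.00, longitude -34.00.

71.00, -34.00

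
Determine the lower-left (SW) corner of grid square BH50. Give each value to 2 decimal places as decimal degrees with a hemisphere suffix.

Field B=1, H=7: +1·20° lon, +7·10° lat → SW at lon -160°, lat -20°.
Square 5, 0: +5·2° lon, +0·1° lat → SW at lon -150°, lat -20°.
latitude 20.00° S, longitude 150.00° W.

20.00° S, 150.00° W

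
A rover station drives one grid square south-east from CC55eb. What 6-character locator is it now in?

CC55fa

Longitude subsquare e = 4; +1 → 5 = f.
Latitude subsquare b = 1; −1 → 0 = a.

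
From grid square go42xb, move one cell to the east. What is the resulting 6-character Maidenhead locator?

GO52ab

Longitude subsquare x = 23; +1 → 24, wraps to 0 = a, carry into square.
Longitude square 4; +1 → 5.
The latitude characters are unchanged.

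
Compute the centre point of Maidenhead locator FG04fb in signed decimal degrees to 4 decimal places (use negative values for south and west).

-25.9375, -79.5417

Field F=5, G=6: +5·20° lon, +6·10° lat → SW at lon -80°, lat -30°.
Square 0, 4: +0·2° lon, +4·1° lat → SW at lon -80°, lat -26°.
Subsquare f=5, b=1: +5·0.0833333° lon, +1·0.0416667° lat → SW at lon -79.5833°, lat -25.9583°.
Cell spans 0.0833333° lon × 0.0416667° lat. Centre is SW corner plus half of each.
latitude -25.9375, longitude -79.5417.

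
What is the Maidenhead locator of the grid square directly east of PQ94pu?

PQ94qu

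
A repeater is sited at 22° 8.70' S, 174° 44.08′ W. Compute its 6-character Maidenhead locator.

Shift to the Maidenhead origin (180°W, 90°S): lon 5.2653, lat 67.8550.
Field: lon ⌊5.2653/20⌋ = 0 → A; lat ⌊67.8550/10⌋ = 6 → G.
Square: lon ⌊5.2653/2⌋ = 2; lat ⌊7.8550/1⌋ = 7.
Subsquare: lon ⌊1.2653/0.0833333⌋ = 15 → p; lat ⌊0.8550/0.0416667⌋ = 20 → u.

AG27pu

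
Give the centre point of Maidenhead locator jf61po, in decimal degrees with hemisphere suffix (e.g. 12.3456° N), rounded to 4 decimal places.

38.3958° S, 13.2917° E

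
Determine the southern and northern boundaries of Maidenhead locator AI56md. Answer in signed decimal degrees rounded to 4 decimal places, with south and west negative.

-3.8750, -3.8333

Field A=0, I=8: +0·20° lon, +8·10° lat → SW at lon -180°, lat -10°.
Square 5, 6: +5·2° lon, +6·1° lat → SW at lon -170°, lat -4°.
Subsquare m=12, d=3: +12·0.0833333° lon, +3·0.0416667° lat → SW at lon -169°, lat -3.875°.
Cell spans 0.0833333° lon × 0.0416667° lat.
south -3.8750, north -3.8333.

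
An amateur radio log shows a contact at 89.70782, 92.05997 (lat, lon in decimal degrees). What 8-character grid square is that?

Offset from 180°W / 90°S: lon 272.05997°, lat 179.70782°.
Field: lon ⌊272.05997/20⌋ = 13 → N; lat ⌊179.70782/10⌋ = 17 → R.
Square: lon ⌊12.05997/2⌋ = 6; lat ⌊9.70782/1⌋ = 9.
Subsquare: lon ⌊0.05997/0.0833333⌋ = 0 → a; lat ⌊0.70782/0.0416667⌋ = 16 → q.
Extended square: lon ⌊0.05997/0.00833333⌋ = 7; lat ⌊0.04115/0.00416667⌋ = 9.

NR69aq79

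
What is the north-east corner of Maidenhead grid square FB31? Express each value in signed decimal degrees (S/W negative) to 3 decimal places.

-78.000, -72.000

Field F=5, B=1: +5·20° lon, +1·10° lat → SW at lon -80°, lat -80°.
Square 3, 1: +3·2° lon, +1·1° lat → SW at lon -74°, lat -79°.
Cell spans 2° lon × 1° lat. NE corner is SW corner plus one full cell.
latitude -78.000, longitude -72.000.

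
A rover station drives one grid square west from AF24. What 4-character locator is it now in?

Longitude square 2; −1 → 1.
The latitude characters are unchanged.

AF14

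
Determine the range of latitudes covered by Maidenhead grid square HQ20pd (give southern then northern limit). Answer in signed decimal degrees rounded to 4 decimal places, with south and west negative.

70.1250, 70.1667

Field H=7, Q=16: +7·20° lon, +16·10° lat → SW at lon -40°, lat 70°.
Square 2, 0: +2·2° lon, +0·1° lat → SW at lon -36°, lat 70°.
Subsquare p=15, d=3: +15·0.0833333° lon, +3·0.0416667° lat → SW at lon -34.75°, lat 70.125°.
Cell spans 0.0833333° lon × 0.0416667° lat.
south 70.1250, north 70.1667.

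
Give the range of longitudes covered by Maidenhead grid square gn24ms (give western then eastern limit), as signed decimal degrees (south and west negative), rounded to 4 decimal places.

-55.0000, -54.9167

Field G=6, N=13: +6·20° lon, +13·10° lat → SW at lon -60°, lat 40°.
Square 2, 4: +2·2° lon, +4·1° lat → SW at lon -56°, lat 44°.
Subsquare m=12, s=18: +12·0.0833333° lon, +18·0.0416667° lat → SW at lon -55°, lat 44.75°.
Cell spans 0.0833333° lon × 0.0416667° lat.
west -55.0000, east -54.9167.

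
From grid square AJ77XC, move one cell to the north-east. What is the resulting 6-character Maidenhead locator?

AJ87ad

Longitude subsquare x = 23; +1 → 24, wraps to 0 = a, carry into square.
Longitude square 7; +1 → 8.
Latitude subsquare c = 2; +1 → 3 = d.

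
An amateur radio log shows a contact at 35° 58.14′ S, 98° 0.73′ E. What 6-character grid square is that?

NF94aa

Shift to the Maidenhead origin (180°W, 90°S): lon 278.0122, lat 54.0310.
Field (20°×10°, letters A–R): lon ⌊278.0122/20⌋ = 13 → N; lat ⌊54.0310/10⌋ = 5 → F.
Square (2°×1°, digits 0–9): lon ⌊18.0122/2⌋ = 9; lat ⌊4.0310/1⌋ = 4.
Subsquare (5′×2.5′, letters a–x): lon ⌊0.0122/0.0833333⌋ = 0 → a; lat ⌊0.0310/0.0416667⌋ = 0 → a.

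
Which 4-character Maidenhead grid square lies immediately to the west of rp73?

Longitude square 7; −1 → 6.
The latitude characters are unchanged.

RP63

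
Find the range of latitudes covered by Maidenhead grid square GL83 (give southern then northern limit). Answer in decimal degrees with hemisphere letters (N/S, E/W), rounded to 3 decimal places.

23.000° N, 24.000° N

Field G=6, L=11: +6·20° lon, +11·10° lat → SW at lon -60°, lat 20°.
Square 8, 3: +8·2° lon, +3·1° lat → SW at lon -44°, lat 23°.
Cell spans 2° lon × 1° lat.
south 23.000° N, north 24.000° N.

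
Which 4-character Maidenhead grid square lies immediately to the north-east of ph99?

QI00

Longitude square 9; +1 → 10, wraps to 0, carry into field.
Longitude field P = 15; +1 → 16 = Q.
Latitude square 9; +1 → 10, wraps to 0, carry into field.
Latitude field H = 7; +1 → 8 = I.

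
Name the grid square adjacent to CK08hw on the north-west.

Longitude subsquare h = 7; −1 → 6 = g.
Latitude subsquare w = 22; +1 → 23 = x.

CK08gx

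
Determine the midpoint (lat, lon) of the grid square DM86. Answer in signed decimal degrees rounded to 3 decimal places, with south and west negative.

Field D=3, M=12: +3·20° lon, +12·10° lat → SW at lon -120°, lat 30°.
Square 8, 6: +8·2° lon, +6·1° lat → SW at lon -104°, lat 36°.
Cell spans 2° lon × 1° lat. Centre is SW corner plus half of each.
latitude 36.500, longitude -103.000.

36.500, -103.000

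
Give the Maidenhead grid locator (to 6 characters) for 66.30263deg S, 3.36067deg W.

IC83hq

Shift to the Maidenhead origin (180°W, 90°S): lon 176.6393, lat 23.6974.
Field: 176.6393/20 → 8 → I, 23.6974/10 → 2 → C; chars IC.
Square: 16.6393/2 → 8, 3.6974/1 → 3; chars 83.
Subsquare: 0.6393/0.0833333 → 7 → h, 0.6974/0.0416667 → 16 → q; chars hq.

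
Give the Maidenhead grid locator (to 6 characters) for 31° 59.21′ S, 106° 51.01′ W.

DF68na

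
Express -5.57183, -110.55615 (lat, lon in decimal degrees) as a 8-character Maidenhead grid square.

DI44rk32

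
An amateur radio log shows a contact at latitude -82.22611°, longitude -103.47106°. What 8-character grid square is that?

Add 180° to longitude and 90° to latitude: 76.52894, 7.77389.
Field: 76.52894/20 → 3 → D, 7.77389/10 → 0 → A; chars DA.
Square: 16.52894/2 → 8, 7.77389/1 → 7; chars 87.
Subsquare: 0.52894/0.0833333 → 6 → g, 0.77389/0.0416667 → 18 → s; chars gs.
Extended square: 0.02894/0.00833333 → 3, 0.02389/0.00416667 → 5; chars 35.

DA87gs35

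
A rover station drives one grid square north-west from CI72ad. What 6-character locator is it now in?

Longitude subsquare a = 0; −1 → -1, wraps to 23 = x, carry into square.
Longitude square 7; −1 → 6.
Latitude subsquare d = 3; +1 → 4 = e.

CI62xe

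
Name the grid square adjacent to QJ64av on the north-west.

Longitude subsquare a = 0; −1 → -1, wraps to 23 = x, carry into square.
Longitude square 6; −1 → 5.
Latitude subsquare v = 21; +1 → 22 = w.

QJ54xw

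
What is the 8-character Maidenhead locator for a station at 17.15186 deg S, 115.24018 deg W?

Shift to the Maidenhead origin (180°W, 90°S): lon 64.75982, lat 72.84814.
Field (20°×10°, letters A–R): 64.75982/20 → 3 → D, 72.84814/10 → 7 → H; chars DH.
Square (2°×1°, digits 0–9): 4.75982/2 → 2, 2.84814/1 → 2; chars 22.
Subsquare (5′×2.5′, letters a–x): 0.75982/0.0833333 → 9 → j, 0.84814/0.0416667 → 20 → u; chars ju.
Extended square (30″×15″, digits 0–9): 0.00982/0.00833333 → 1, 0.01481/0.00416667 → 3; chars 13.

DH22ju13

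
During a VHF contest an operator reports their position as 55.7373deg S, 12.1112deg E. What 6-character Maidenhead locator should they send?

JD64bg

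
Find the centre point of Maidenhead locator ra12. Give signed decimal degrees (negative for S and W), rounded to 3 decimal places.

-87.500, 163.000

Field R=17, A=0: +17·20° lon, +0·10° lat → SW at lon 160°, lat -90°.
Square 1, 2: +1·2° lon, +2·1° lat → SW at lon 162°, lat -88°.
Cell spans 2° lon × 1° lat. Centre is SW corner plus half of each.
latitude -87.500, longitude 163.000.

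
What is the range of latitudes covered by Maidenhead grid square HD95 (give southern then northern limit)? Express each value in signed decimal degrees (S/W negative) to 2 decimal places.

-55.00, -54.00

Field H=7, D=3: +7·20° lon, +3·10° lat → SW at lon -40°, lat -60°.
Square 9, 5: +9·2° lon, +5·1° lat → SW at lon -22°, lat -55°.
Cell spans 2° lon × 1° lat.
south -55.00, north -54.00.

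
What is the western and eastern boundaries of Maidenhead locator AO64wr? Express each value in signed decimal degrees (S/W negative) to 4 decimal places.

Field A=0, O=14: +0·20° lon, +14·10° lat → SW at lon -180°, lat 50°.
Square 6, 4: +6·2° lon, +4·1° lat → SW at lon -168°, lat 54°.
Subsquare w=22, r=17: +22·0.0833333° lon, +17·0.0416667° lat → SW at lon -166.167°, lat 54.7083°.
Cell spans 0.0833333° lon × 0.0416667° lat.
west -166.1667, east -166.0833.

-166.1667, -166.0833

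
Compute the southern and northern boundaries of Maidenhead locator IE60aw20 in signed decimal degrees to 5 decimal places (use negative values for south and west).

Field I=8, E=4: +8·20° lon, +4·10° lat → SW at lon -20°, lat -50°.
Square 6, 0: +6·2° lon, +0·1° lat → SW at lon -8°, lat -50°.
Subsquare a=0, w=22: +0·0.0833333° lon, +22·0.0416667° lat → SW at lon -8°, lat -49.0833°.
Extended square 2, 0: +2·0.00833333° lon, +0·0.00416667° lat → SW at lon -7.98333°, lat -49.0833°.
Cell spans 0.00833333° lon × 0.00416667° lat.
south -49.08333, north -49.07917.

-49.08333, -49.07917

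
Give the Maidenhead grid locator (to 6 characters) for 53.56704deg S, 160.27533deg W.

AD96uk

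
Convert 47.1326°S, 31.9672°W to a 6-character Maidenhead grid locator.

HE42au

Shift to the Maidenhead origin (180°W, 90°S): lon 148.0328, lat 42.8674.
Field: lon ⌊148.0328/20⌋ = 7 → H; lat ⌊42.8674/10⌋ = 4 → E.
Square: lon ⌊8.0328/2⌋ = 4; lat ⌊2.8674/1⌋ = 2.
Subsquare: lon ⌊0.0328/0.0833333⌋ = 0 → a; lat ⌊0.8674/0.0416667⌋ = 20 → u.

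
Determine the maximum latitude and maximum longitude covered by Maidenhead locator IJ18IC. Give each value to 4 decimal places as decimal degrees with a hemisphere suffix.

Field I=8, J=9: +8·20° lon, +9·10° lat → SW at lon -20°, lat 0°.
Square 1, 8: +1·2° lon, +8·1° lat → SW at lon -18°, lat 8°.
Subsquare i=8, c=2: +8·0.0833333° lon, +2·0.0416667° lat → SW at lon -17.3333°, lat 8.08333°.
Cell spans 0.0833333° lon × 0.0416667° lat. NE corner is SW corner plus one full cell.
latitude 8.1250° N, longitude 17.2500° W.

8.1250° N, 17.2500° W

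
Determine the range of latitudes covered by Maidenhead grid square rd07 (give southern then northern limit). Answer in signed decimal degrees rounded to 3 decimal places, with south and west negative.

-53.000, -52.000

Field R=17, D=3: +17·20° lon, +3·10° lat → SW at lon 160°, lat -60°.
Square 0, 7: +0·2° lon, +7·1° lat → SW at lon 160°, lat -53°.
Cell spans 2° lon × 1° lat.
south -53.000, north -52.000.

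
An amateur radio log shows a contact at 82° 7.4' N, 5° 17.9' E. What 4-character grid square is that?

JR22

Add 180° to longitude and 90° to latitude: 185.30, 172.12.
Field: 185.30/20 → 9 → J, 172.12/10 → 17 → R; chars JR.
Square: 5.30/2 → 2, 2.12/1 → 2; chars 22.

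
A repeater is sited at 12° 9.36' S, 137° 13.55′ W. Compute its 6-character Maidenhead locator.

CH17ju

Add 180° to longitude and 90° to latitude: 42.7742, 77.8440.
Field: lon ⌊42.7742/20⌋ = 2 → C; lat ⌊77.8440/10⌋ = 7 → H.
Square: lon ⌊2.7742/2⌋ = 1; lat ⌊7.8440/1⌋ = 7.
Subsquare: lon ⌊0.7742/0.0833333⌋ = 9 → j; lat ⌊0.8440/0.0416667⌋ = 20 → u.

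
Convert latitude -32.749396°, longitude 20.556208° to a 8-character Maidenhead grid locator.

KF07gg60

Offset from 180°W / 90°S: lon 200.55621°, lat 57.25060°.
Field: 200.55621/20 → 10 → K, 57.25060/10 → 5 → F; chars KF.
Square: 0.55621/2 → 0, 7.25060/1 → 7; chars 07.
Subsquare: 0.55621/0.0833333 → 6 → g, 0.25060/0.0416667 → 6 → g; chars gg.
Extended square: 0.05621/0.00833333 → 6, 0.00060/0.00416667 → 0; chars 60.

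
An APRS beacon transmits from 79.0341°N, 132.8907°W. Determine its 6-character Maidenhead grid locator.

CQ39na

Add 180° to longitude and 90° to latitude: 47.1093, 169.0341.
Field (20°×10°, letters A–R): lon ⌊47.1093/20⌋ = 2 → C; lat ⌊169.0341/10⌋ = 16 → Q.
Square (2°×1°, digits 0–9): lon ⌊7.1093/2⌋ = 3; lat ⌊9.0341/1⌋ = 9.
Subsquare (5′×2.5′, letters a–x): lon ⌊1.1093/0.0833333⌋ = 13 → n; lat ⌊0.0341/0.0416667⌋ = 0 → a.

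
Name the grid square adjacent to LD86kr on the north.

Latitude subsquare r = 17; +1 → 18 = s.
The longitude characters are unchanged.

LD86ks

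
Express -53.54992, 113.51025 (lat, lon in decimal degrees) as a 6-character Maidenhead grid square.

OD66sk

Offset from 180°W / 90°S: lon 293.5102°, lat 36.4501°.
Field: lon ⌊293.5102/20⌋ = 14 → O; lat ⌊36.4501/10⌋ = 3 → D.
Square: lon ⌊13.5102/2⌋ = 6; lat ⌊6.4501/1⌋ = 6.
Subsquare: lon ⌊1.5102/0.0833333⌋ = 18 → s; lat ⌊0.4501/0.0416667⌋ = 10 → k.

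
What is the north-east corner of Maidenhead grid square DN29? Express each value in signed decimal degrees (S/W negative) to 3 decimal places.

50.000, -114.000

Field D=3, N=13: +3·20° lon, +13·10° lat → SW at lon -120°, lat 40°.
Square 2, 9: +2·2° lon, +9·1° lat → SW at lon -116°, lat 49°.
Cell spans 2° lon × 1° lat. NE corner is SW corner plus one full cell.
latitude 50.000, longitude -114.000.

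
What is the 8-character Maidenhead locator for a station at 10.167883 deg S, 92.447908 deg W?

EH39st69

Add 180° to longitude and 90° to latitude: 87.55209, 79.83212.
Field (20°×10°, letters A–R): 87.55209/20 → 4 → E, 79.83212/10 → 7 → H; chars EH.
Square (2°×1°, digits 0–9): 7.55209/2 → 3, 9.83212/1 → 9; chars 39.
Subsquare (5′×2.5′, letters a–x): 1.55209/0.0833333 → 18 → s, 0.83212/0.0416667 → 19 → t; chars st.
Extended square (30″×15″, digits 0–9): 0.05209/0.00833333 → 6, 0.04045/0.00416667 → 9; chars 69.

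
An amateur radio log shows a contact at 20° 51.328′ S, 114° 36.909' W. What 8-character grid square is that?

Offset from 180°W / 90°S: lon 65.38485°, lat 69.14453°.
Field: 65.38485/20 → 3 → D, 69.14453/10 → 6 → G; chars DG.
Square: 5.38485/2 → 2, 9.14453/1 → 9; chars 29.
Subsquare: 1.38485/0.0833333 → 16 → q, 0.14453/0.0416667 → 3 → d; chars qd.
Extended square: 0.05152/0.00833333 → 6, 0.01953/0.00416667 → 4; chars 64.

DG29qd64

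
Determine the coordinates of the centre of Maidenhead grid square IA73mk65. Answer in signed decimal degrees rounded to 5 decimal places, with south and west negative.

-86.56042, -4.94583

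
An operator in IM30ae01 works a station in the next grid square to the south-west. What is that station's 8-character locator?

Longitude extended square 0; −1 → -1, wraps to 9, carry into subsquare.
Longitude subsquare a = 0; −1 → -1, wraps to 23 = x, carry into square.
Longitude square 3; −1 → 2.
Latitude extended square 1; −1 → 0.

IM20xe90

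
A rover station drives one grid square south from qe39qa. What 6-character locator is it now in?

Latitude subsquare a = 0; −1 → -1, wraps to 23 = x, carry into square.
Latitude square 9; −1 → 8.
The longitude characters are unchanged.

QE38qx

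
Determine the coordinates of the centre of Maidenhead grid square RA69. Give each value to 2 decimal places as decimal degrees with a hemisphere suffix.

80.50° S, 173.00° E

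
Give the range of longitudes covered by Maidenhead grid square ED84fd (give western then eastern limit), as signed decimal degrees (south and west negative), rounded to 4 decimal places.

Field E=4, D=3: +4·20° lon, +3·10° lat → SW at lon -100°, lat -60°.
Square 8, 4: +8·2° lon, +4·1° lat → SW at lon -84°, lat -56°.
Subsquare f=5, d=3: +5·0.0833333° lon, +3·0.0416667° lat → SW at lon -83.5833°, lat -55.875°.
Cell spans 0.0833333° lon × 0.0416667° lat.
west -83.5833, east -83.5000.

-83.5833, -83.5000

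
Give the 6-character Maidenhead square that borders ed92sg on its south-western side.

ED92rf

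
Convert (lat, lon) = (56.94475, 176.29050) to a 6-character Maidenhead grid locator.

RO86dw

Shift to the Maidenhead origin (180°W, 90°S): lon 356.2905, lat 146.9447.
Field: 356.2905/20 → 17 → R, 146.9447/10 → 14 → O; chars RO.
Square: 16.2905/2 → 8, 6.9447/1 → 6; chars 86.
Subsquare: 0.2905/0.0833333 → 3 → d, 0.9447/0.0416667 → 22 → w; chars dw.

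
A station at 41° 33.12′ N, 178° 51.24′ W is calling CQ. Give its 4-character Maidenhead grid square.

Shift to the Maidenhead origin (180°W, 90°S): lon 1.15, lat 131.55.
Field: 1.15/20 → 0 → A, 131.55/10 → 13 → N; chars AN.
Square: 1.15/2 → 0, 1.55/1 → 1; chars 01.

AN01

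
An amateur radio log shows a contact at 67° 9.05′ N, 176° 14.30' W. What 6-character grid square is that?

Offset from 180°W / 90°S: lon 3.7617°, lat 157.1508°.
Field (20°×10°, letters A–R): 3.7617/20 → 0 → A, 157.1508/10 → 15 → P; chars AP.
Square (2°×1°, digits 0–9): 3.7617/2 → 1, 7.1508/1 → 7; chars 17.
Subsquare (5′×2.5′, letters a–x): 1.7617/0.0833333 → 21 → v, 0.1508/0.0416667 → 3 → d; chars vd.

AP17vd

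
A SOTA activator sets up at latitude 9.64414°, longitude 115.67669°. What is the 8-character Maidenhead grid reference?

OJ79up14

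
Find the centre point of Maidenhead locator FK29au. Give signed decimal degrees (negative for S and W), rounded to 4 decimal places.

Field F=5, K=10: +5·20° lon, +10·10° lat → SW at lon -80°, lat 10°.
Square 2, 9: +2·2° lon, +9·1° lat → SW at lon -76°, lat 19°.
Subsquare a=0, u=20: +0·0.0833333° lon, +20·0.0416667° lat → SW at lon -76°, lat 19.8333°.
Cell spans 0.0833333° lon × 0.0416667° lat. Centre is SW corner plus half of each.
latitude 19.8542, longitude -75.9583.

19.8542, -75.9583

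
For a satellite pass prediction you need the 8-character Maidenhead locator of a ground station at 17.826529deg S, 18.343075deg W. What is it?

Offset from 180°W / 90°S: lon 161.65693°, lat 72.17347°.
Field: 161.65693/20 → 8 → I, 72.17347/10 → 7 → H; chars IH.
Square: 1.65693/2 → 0, 2.17347/1 → 2; chars 02.
Subsquare: 1.65693/0.0833333 → 19 → t, 0.17347/0.0416667 → 4 → e; chars te.
Extended square: 0.07359/0.00833333 → 8, 0.00680/0.00416667 → 1; chars 81.

IH02te81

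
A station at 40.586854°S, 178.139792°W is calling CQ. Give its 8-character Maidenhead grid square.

AE09wj39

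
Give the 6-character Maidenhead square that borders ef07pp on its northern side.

Latitude subsquare p = 15; +1 → 16 = q.
The longitude characters are unchanged.

EF07pq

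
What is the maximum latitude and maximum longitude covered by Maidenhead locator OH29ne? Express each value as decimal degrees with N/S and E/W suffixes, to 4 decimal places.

10.7917° S, 105.1667° E

Field O=14, H=7: +14·20° lon, +7·10° lat → SW at lon 100°, lat -20°.
Square 2, 9: +2·2° lon, +9·1° lat → SW at lon 104°, lat -11°.
Subsquare n=13, e=4: +13·0.0833333° lon, +4·0.0416667° lat → SW at lon 105.083°, lat -10.8333°.
Cell spans 0.0833333° lon × 0.0416667° lat. NE corner is SW corner plus one full cell.
latitude 10.7917° S, longitude 105.1667° E.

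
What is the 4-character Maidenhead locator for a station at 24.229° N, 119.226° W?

DL04

Add 180° to longitude and 90° to latitude: 60.77, 114.23.
Field: lon ⌊60.77/20⌋ = 3 → D; lat ⌊114.23/10⌋ = 11 → L.
Square: lon ⌊0.77/2⌋ = 0; lat ⌊4.23/1⌋ = 4.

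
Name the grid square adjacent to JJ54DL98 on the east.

Longitude extended square 9; +1 → 10, wraps to 0, carry into subsquare.
Longitude subsquare d = 3; +1 → 4 = e.
The latitude characters are unchanged.

JJ54el08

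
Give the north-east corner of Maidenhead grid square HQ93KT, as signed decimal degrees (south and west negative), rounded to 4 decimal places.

73.8333, -21.0833

Field H=7, Q=16: +7·20° lon, +16·10° lat → SW at lon -40°, lat 70°.
Square 9, 3: +9·2° lon, +3·1° lat → SW at lon -22°, lat 73°.
Subsquare k=10, t=19: +10·0.0833333° lon, +19·0.0416667° lat → SW at lon -21.1667°, lat 73.7917°.
Cell spans 0.0833333° lon × 0.0416667° lat. NE corner is SW corner plus one full cell.
latitude 73.8333, longitude -21.0833.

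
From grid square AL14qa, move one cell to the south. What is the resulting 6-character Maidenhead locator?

AL13qx

Latitude subsquare a = 0; −1 → -1, wraps to 23 = x, carry into square.
Latitude square 4; −1 → 3.
The longitude characters are unchanged.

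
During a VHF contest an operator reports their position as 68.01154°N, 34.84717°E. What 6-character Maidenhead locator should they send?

KP78ka

Offset from 180°W / 90°S: lon 214.8472°, lat 158.0115°.
Field: lon ⌊214.8472/20⌋ = 10 → K; lat ⌊158.0115/10⌋ = 15 → P.
Square: lon ⌊14.8472/2⌋ = 7; lat ⌊8.0115/1⌋ = 8.
Subsquare: lon ⌊0.8472/0.0833333⌋ = 10 → k; lat ⌊0.0115/0.0416667⌋ = 0 → a.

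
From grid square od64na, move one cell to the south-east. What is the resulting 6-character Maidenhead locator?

Longitude subsquare n = 13; +1 → 14 = o.
Latitude subsquare a = 0; −1 → -1, wraps to 23 = x, carry into square.
Latitude square 4; −1 → 3.

OD63ox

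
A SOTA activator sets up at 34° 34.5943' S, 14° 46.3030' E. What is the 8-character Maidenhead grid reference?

JF75jk21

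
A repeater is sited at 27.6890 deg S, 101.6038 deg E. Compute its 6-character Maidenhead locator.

Offset from 180°W / 90°S: lon 281.6038°, lat 62.3110°.
Field: 281.6038/20 → 14 → O, 62.3110/10 → 6 → G; chars OG.
Square: 1.6038/2 → 0, 2.3110/1 → 2; chars 02.
Subsquare: 1.6038/0.0833333 → 19 → t, 0.3110/0.0416667 → 7 → h; chars th.

OG02th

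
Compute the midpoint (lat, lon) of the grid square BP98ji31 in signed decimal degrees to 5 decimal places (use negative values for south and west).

68.33958, -141.22083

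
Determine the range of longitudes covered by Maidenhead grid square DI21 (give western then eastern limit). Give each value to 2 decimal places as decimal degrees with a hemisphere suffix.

116.00° W, 114.00° W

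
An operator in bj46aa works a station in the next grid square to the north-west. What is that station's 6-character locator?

BJ36xb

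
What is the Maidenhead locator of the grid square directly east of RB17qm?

Longitude subsquare q = 16; +1 → 17 = r.
The latitude characters are unchanged.

RB17rm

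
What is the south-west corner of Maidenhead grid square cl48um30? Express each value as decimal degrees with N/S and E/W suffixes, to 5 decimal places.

Field C=2, L=11: +2·20° lon, +11·10° lat → SW at lon -140°, lat 20°.
Square 4, 8: +4·2° lon, +8·1° lat → SW at lon -132°, lat 28°.
Subsquare u=20, m=12: +20·0.0833333° lon, +12·0.0416667° lat → SW at lon -130.333°, lat 28.5°.
Extended square 3, 0: +3·0.00833333° lon, +0·0.00416667° lat → SW at lon -130.308°, lat 28.5°.
latitude 28.50000° N, longitude 130.30833° W.

28.50000° N, 130.30833° W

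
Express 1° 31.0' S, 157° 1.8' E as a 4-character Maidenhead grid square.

QI88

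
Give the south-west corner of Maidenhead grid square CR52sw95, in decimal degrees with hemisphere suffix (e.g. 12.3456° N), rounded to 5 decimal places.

82.93750° N, 128.42500° W

Field C=2, R=17: +2·20° lon, +17·10° lat → SW at lon -140°, lat 80°.
Square 5, 2: +5·2° lon, +2·1° lat → SW at lon -130°, lat 82°.
Subsquare s=18, w=22: +18·0.0833333° lon, +22·0.0416667° lat → SW at lon -128.5°, lat 82.9167°.
Extended square 9, 5: +9·0.00833333° lon, +5·0.00416667° lat → SW at lon -128.425°, lat 82.9375°.
latitude 82.93750° N, longitude 128.42500° W.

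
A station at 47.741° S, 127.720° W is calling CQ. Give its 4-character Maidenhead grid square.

Add 180° to longitude and 90° to latitude: 52.28, 42.26.
Field: 52.28/20 → 2 → C, 42.26/10 → 4 → E; chars CE.
Square: 12.28/2 → 6, 2.26/1 → 2; chars 62.

CE62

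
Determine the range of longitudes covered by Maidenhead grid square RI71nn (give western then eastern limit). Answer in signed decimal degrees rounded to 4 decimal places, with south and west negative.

175.0833, 175.1667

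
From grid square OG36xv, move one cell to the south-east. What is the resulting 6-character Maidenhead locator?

OG46au

Longitude subsquare x = 23; +1 → 24, wraps to 0 = a, carry into square.
Longitude square 3; +1 → 4.
Latitude subsquare v = 21; −1 → 20 = u.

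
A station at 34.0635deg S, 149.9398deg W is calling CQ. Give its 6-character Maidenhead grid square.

BF55aw

Add 180° to longitude and 90° to latitude: 30.0602, 55.9365.
Field: lon ⌊30.0602/20⌋ = 1 → B; lat ⌊55.9365/10⌋ = 5 → F.
Square: lon ⌊10.0602/2⌋ = 5; lat ⌊5.9365/1⌋ = 5.
Subsquare: lon ⌊0.0602/0.0833333⌋ = 0 → a; lat ⌊0.9365/0.0416667⌋ = 22 → w.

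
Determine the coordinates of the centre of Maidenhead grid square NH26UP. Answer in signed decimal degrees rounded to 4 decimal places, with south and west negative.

Field N=13, H=7: +13·20° lon, +7·10° lat → SW at lon 80°, lat -20°.
Square 2, 6: +2·2° lon, +6·1° lat → SW at lon 84°, lat -14°.
Subsquare u=20, p=15: +20·0.0833333° lon, +15·0.0416667° lat → SW at lon 85.6667°, lat -13.375°.
Cell spans 0.0833333° lon × 0.0416667° lat. Centre is SW corner plus half of each.
latitude -13.3542, longitude 85.7083.

-13.3542, 85.7083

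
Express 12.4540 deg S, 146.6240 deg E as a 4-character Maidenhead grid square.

QH37

Shift to the Maidenhead origin (180°W, 90°S): lon 326.62, lat 77.55.
Field (20°×10°, letters A–R): lon ⌊326.62/20⌋ = 16 → Q; lat ⌊77.55/10⌋ = 7 → H.
Square (2°×1°, digits 0–9): lon ⌊6.62/2⌋ = 3; lat ⌊7.55/1⌋ = 7.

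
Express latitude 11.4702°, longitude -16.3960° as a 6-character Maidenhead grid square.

IK11tl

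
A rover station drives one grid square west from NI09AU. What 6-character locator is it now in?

MI99xu

Longitude subsquare a = 0; −1 → -1, wraps to 23 = x, carry into square.
Longitude square 0; −1 → -1, wraps to 9, carry into field.
Longitude field N = 13; −1 → 12 = M.
The latitude characters are unchanged.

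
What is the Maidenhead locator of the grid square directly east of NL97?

Longitude square 9; +1 → 10, wraps to 0, carry into field.
Longitude field N = 13; +1 → 14 = O.
The latitude characters are unchanged.

OL07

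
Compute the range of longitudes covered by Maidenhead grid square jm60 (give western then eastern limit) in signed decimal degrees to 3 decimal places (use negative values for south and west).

12.000, 14.000

Field J=9, M=12: +9·20° lon, +12·10° lat → SW at lon 0°, lat 30°.
Square 6, 0: +6·2° lon, +0·1° lat → SW at lon 12°, lat 30°.
Cell spans 2° lon × 1° lat.
west 12.000, east 14.000.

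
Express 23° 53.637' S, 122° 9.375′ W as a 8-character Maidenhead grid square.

Add 180° to longitude and 90° to latitude: 57.84375, 66.10605.
Field (20°×10°, letters A–R): 57.84375/20 → 2 → C, 66.10605/10 → 6 → G; chars CG.
Square (2°×1°, digits 0–9): 17.84375/2 → 8, 6.10605/1 → 6; chars 86.
Subsquare (5′×2.5′, letters a–x): 1.84375/0.0833333 → 22 → w, 0.10605/0.0416667 → 2 → c; chars wc.
Extended square (30″×15″, digits 0–9): 0.01042/0.00833333 → 1, 0.02272/0.00416667 → 5; chars 15.

CG86wc15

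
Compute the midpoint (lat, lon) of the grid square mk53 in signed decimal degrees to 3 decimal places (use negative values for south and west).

Field M=12, K=10: +12·20° lon, +10·10° lat → SW at lon 60°, lat 10°.
Square 5, 3: +5·2° lon, +3·1° lat → SW at lon 70°, lat 13°.
Cell spans 2° lon × 1° lat. Centre is SW corner plus half of each.
latitude 13.500, longitude 71.000.

13.500, 71.000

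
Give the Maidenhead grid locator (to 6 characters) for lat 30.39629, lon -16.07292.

IM10xj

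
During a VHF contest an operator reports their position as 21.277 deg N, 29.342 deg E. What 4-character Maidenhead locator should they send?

KL41

Add 180° to longitude and 90° to latitude: 209.34, 111.28.
Field: 209.34/20 → 10 → K, 111.28/10 → 11 → L; chars KL.
Square: 9.34/2 → 4, 1.28/1 → 1; chars 41.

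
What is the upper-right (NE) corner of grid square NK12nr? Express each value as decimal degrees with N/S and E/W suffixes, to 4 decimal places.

Field N=13, K=10: +13·20° lon, +10·10° lat → SW at lon 80°, lat 10°.
Square 1, 2: +1·2° lon, +2·1° lat → SW at lon 82°, lat 12°.
Subsquare n=13, r=17: +13·0.0833333° lon, +17·0.0416667° lat → SW at lon 83.0833°, lat 12.7083°.
Cell spans 0.0833333° lon × 0.0416667° lat. NE corner is SW corner plus one full cell.
latitude 12.7500° N, longitude 83.1667° E.

12.7500° N, 83.1667° E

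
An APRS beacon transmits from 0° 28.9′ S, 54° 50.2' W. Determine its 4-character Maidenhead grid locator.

GI29

Offset from 180°W / 90°S: lon 125.16°, lat 89.52°.
Field: 125.16/20 → 6 → G, 89.52/10 → 8 → I; chars GI.
Square: 5.16/2 → 2, 9.52/1 → 9; chars 29.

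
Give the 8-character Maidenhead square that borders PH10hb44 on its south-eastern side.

PH10hb53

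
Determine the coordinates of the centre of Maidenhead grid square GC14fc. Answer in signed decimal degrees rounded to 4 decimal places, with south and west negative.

Field G=6, C=2: +6·20° lon, +2·10° lat → SW at lon -60°, lat -70°.
Square 1, 4: +1·2° lon, +4·1° lat → SW at lon -58°, lat -66°.
Subsquare f=5, c=2: +5·0.0833333° lon, +2·0.0416667° lat → SW at lon -57.5833°, lat -65.9167°.
Cell spans 0.0833333° lon × 0.0416667° lat. Centre is SW corner plus half of each.
latitude -65.8958, longitude -57.5417.

-65.8958, -57.5417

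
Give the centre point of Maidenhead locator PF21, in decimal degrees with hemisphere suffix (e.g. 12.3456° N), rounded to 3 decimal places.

38.500° S, 125.000° E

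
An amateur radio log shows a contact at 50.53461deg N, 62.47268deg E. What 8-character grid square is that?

MO10fm68

Shift to the Maidenhead origin (180°W, 90°S): lon 242.47268, lat 140.53461.
Field: 242.47268/20 → 12 → M, 140.53461/10 → 14 → O; chars MO.
Square: 2.47268/2 → 1, 0.53461/1 → 0; chars 10.
Subsquare: 0.47268/0.0833333 → 5 → f, 0.53461/0.0416667 → 12 → m; chars fm.
Extended square: 0.05601/0.00833333 → 6, 0.03461/0.00416667 → 8; chars 68.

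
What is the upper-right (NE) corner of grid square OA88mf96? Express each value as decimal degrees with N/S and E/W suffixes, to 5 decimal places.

Field O=14, A=0: +14·20° lon, +0·10° lat → SW at lon 100°, lat -90°.
Square 8, 8: +8·2° lon, +8·1° lat → SW at lon 116°, lat -82°.
Subsquare m=12, f=5: +12·0.0833333° lon, +5·0.0416667° lat → SW at lon 117°, lat -81.7917°.
Extended square 9, 6: +9·0.00833333° lon, +6·0.00416667° lat → SW at lon 117.075°, lat -81.7667°.
Cell spans 0.00833333° lon × 0.00416667° lat. NE corner is SW corner plus one full cell.
latitude 81.76250° S, longitude 117.08333° E.

81.76250° S, 117.08333° E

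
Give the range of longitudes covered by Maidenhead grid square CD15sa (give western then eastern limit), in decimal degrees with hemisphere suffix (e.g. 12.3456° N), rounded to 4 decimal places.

Field C=2, D=3: +2·20° lon, +3·10° lat → SW at lon -140°, lat -60°.
Square 1, 5: +1·2° lon, +5·1° lat → SW at lon -138°, lat -55°.
Subsquare s=18, a=0: +18·0.0833333° lon, +0·0.0416667° lat → SW at lon -136.5°, lat -55°.
Cell spans 0.0833333° lon × 0.0416667° lat.
west 136.5000° W, east 136.4167° W.

136.5000° W, 136.4167° W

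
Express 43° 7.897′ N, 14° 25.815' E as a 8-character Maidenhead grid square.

JN73fd11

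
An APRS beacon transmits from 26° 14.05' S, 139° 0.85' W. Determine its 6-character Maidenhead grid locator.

CG03ls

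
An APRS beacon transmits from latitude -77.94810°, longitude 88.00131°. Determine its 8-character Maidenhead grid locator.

Shift to the Maidenhead origin (180°W, 90°S): lon 268.00131, lat 12.05190.
Field: lon ⌊268.00131/20⌋ = 13 → N; lat ⌊12.05190/10⌋ = 1 → B.
Square: lon ⌊8.00131/2⌋ = 4; lat ⌊2.05190/1⌋ = 2.
Subsquare: lon ⌊0.00131/0.0833333⌋ = 0 → a; lat ⌊0.05190/0.0416667⌋ = 1 → b.
Extended square: lon ⌊0.00131/0.00833333⌋ = 0; lat ⌊0.01023/0.00416667⌋ = 2.

NB42ab02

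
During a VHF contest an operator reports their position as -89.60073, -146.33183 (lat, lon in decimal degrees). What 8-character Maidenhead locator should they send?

BA60uj05

Shift to the Maidenhead origin (180°W, 90°S): lon 33.66817, lat 0.39927.
Field: 33.66817/20 → 1 → B, 0.39927/10 → 0 → A; chars BA.
Square: 13.66817/2 → 6, 0.39927/1 → 0; chars 60.
Subsquare: 1.66817/0.0833333 → 20 → u, 0.39927/0.0416667 → 9 → j; chars uj.
Extended square: 0.00150/0.00833333 → 0, 0.02427/0.00416667 → 5; chars 05.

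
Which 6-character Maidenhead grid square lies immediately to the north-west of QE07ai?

PE97xj

Longitude subsquare a = 0; −1 → -1, wraps to 23 = x, carry into square.
Longitude square 0; −1 → -1, wraps to 9, carry into field.
Longitude field Q = 16; −1 → 15 = P.
Latitude subsquare i = 8; +1 → 9 = j.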